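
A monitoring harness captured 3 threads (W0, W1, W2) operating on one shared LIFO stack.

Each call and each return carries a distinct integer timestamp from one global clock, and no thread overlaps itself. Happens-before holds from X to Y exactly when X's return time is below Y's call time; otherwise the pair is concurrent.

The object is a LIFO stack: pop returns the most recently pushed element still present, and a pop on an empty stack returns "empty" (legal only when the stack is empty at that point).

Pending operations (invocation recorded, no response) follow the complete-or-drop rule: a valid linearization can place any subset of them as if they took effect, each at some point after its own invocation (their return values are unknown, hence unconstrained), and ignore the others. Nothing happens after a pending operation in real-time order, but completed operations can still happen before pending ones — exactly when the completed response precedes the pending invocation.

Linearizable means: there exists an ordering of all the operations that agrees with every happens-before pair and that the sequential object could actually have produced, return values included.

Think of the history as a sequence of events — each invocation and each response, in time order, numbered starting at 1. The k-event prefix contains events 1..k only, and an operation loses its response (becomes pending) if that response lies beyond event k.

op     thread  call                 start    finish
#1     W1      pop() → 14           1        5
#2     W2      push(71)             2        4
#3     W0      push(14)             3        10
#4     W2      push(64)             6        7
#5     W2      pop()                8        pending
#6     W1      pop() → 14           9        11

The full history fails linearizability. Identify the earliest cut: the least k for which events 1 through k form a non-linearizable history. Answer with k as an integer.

events 1..10 are linearizable, e.g. via #2, #3, #1, #4:
after step 1 (#2 push(71)): stack <71>
after step 2 (#3 push(14)): stack <71,14>
after step 3 (#1 pop() → 14): stack <71>
after step 4 (#4 push(64)): stack <71,64>
once event 11 joins (#6's response, time 11), exhaustive search finds no witness
no completion choice of the 1 pending operation (#5) rescues it — every subset was tried
for example #1, #2, #3, #4, #6 (pending dropped) fails at step 1: #1 pop() → 14 is not legal there
for example #1, #2, #4, #3, #6 (pending dropped) fails at step 1: #1 pop() → 14 is not legal there

11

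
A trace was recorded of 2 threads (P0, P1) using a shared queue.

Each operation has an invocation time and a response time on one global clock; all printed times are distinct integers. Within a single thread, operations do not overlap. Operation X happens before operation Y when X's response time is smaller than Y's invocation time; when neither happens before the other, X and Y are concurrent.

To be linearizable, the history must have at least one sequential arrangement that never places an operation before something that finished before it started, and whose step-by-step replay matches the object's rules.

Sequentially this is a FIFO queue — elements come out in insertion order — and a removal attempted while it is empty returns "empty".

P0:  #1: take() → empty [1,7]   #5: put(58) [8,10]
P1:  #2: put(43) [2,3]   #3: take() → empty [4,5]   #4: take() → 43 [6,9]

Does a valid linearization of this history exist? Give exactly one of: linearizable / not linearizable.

not linearizable

events 1..6 are fine; event 7 — the response of #1 at time 7 — makes the prefix non-linearizable
the 3 completed operations admit 3 real-time orders; each fails the queue replay
including or dropping the 1 pending operation (#4) in any combination fails
sample order #1, #2, #3 (pending dropped) stalls at step 3 — #3 take() → empty has no legal effect
sample order #2, #1, #3 (pending dropped) stalls at step 2 — #1 take() → empty has no legal effect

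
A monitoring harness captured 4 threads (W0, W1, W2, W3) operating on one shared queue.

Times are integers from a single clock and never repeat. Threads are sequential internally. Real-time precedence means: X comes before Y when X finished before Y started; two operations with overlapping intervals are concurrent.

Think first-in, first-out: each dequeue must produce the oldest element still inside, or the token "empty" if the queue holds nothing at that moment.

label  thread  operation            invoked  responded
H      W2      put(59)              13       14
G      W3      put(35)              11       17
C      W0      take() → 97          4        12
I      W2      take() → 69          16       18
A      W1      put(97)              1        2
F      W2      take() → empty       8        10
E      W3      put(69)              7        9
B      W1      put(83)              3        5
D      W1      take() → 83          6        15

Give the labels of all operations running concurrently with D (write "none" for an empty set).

D spans [6,15]: anything still running between times 6 and 15 counts as concurrent
A [1,2]: before
B [3,5]: before
C [4,12]: concurrent
E [7,9]: concurrent
F [8,10]: concurrent
G [11,17]: concurrent
H [13,14]: concurrent
I [16,18]: after

C, E, F, G, H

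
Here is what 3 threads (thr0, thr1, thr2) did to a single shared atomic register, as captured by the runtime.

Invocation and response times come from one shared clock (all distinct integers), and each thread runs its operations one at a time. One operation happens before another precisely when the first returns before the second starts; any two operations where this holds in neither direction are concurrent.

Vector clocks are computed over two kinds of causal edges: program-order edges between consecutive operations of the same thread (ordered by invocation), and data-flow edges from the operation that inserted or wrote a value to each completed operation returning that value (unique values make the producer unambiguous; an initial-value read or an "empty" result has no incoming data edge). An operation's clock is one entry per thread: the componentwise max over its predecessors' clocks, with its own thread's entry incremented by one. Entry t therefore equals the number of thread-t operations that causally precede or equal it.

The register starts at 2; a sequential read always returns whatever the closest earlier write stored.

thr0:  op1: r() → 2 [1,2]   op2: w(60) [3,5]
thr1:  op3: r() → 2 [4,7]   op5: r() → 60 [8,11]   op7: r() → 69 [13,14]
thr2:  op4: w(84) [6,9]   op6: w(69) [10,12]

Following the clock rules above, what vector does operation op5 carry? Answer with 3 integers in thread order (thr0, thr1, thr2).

root op op4, invoked 6: fresh clock plus thr2's own tick → (0, 0, 1)
root op op3, invoked 4: fresh clock plus thr1's own tick → (0, 1, 0)
root op op1, invoked 1: fresh clock plus thr0's own tick → (1, 0, 0)
VC(op6, invoked at 10): max of VC(op4)=(0, 0, 1), then +1 on thread thr2 → (0, 0, 2)
VC(op2, invoked at 3): max of VC(op1)=(1, 0, 0), then +1 on thread thr0 → (2, 0, 0)
VC(op5, invoked at 8): max of VC(op2)=(2, 0, 0), VC(op3)=(0, 1, 0), then +1 on thread thr1 → (2, 2, 0)
VC(op7, invoked at 13): max of VC(op5)=(2, 2, 0), VC(op6)=(0, 0, 2), then +1 on thread thr1 → (2, 3, 2)
target: VC(op5) = (2, 2, 0)

(2, 2, 0)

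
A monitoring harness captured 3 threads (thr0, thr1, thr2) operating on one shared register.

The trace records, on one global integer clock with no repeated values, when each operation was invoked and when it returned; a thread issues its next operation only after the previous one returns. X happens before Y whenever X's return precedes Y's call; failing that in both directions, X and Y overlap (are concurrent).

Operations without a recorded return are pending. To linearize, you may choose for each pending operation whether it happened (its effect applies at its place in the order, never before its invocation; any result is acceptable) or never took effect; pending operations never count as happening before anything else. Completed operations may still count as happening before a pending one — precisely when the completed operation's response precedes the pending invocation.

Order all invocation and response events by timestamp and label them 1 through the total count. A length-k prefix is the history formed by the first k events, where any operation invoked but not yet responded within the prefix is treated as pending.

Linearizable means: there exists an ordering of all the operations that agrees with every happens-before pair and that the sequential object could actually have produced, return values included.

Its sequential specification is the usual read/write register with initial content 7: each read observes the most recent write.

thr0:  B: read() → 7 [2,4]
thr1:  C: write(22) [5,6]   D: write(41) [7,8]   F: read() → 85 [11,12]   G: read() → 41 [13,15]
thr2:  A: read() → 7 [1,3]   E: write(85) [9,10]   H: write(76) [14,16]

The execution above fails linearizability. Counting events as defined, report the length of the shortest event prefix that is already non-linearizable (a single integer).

events 1..14 are linearizable; a witness order is A, B, C, D, E, F:
step 1: A read() → 7 — value 7
step 2: B read() → 7 — value 7
step 3: C write(22) — value 22
step 4: D write(41) — value 41
step 5: E write(85) — value 85
step 6: F read() → 85 — value 85
with event 15 included (G responding at time 15), all real-time-consistent orders fail
including or dropping the 1 pending operation (H) in any combination fails
take A, B, C, D, E, F, G (pending dropped): step 7 already fails, because G read() → 41 cannot occur there
take B, A, C, D, E, F, G (pending dropped): step 7 already fails, because G read() → 41 cannot occur there

15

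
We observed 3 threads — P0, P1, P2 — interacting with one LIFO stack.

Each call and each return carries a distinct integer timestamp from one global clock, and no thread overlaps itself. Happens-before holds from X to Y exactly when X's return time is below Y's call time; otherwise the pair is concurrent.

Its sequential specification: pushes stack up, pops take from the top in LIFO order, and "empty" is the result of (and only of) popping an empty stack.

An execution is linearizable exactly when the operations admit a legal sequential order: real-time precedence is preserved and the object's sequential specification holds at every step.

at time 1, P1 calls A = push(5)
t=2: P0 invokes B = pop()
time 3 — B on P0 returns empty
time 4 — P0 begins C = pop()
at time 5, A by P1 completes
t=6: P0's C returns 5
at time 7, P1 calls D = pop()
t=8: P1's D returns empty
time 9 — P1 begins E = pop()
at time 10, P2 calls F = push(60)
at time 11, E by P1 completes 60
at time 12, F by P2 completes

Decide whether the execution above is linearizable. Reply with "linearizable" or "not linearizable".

linearizable

a witness: B, A, C, D, F, E
step 1: B pop() → empty — stack <>
step 2: A push(5) — stack <5>
step 3: C pop() → 5 — stack <>
step 4: D pop() → empty — stack <>
step 5: F push(60) — stack <60>
step 6: E pop() → 60 — stack <>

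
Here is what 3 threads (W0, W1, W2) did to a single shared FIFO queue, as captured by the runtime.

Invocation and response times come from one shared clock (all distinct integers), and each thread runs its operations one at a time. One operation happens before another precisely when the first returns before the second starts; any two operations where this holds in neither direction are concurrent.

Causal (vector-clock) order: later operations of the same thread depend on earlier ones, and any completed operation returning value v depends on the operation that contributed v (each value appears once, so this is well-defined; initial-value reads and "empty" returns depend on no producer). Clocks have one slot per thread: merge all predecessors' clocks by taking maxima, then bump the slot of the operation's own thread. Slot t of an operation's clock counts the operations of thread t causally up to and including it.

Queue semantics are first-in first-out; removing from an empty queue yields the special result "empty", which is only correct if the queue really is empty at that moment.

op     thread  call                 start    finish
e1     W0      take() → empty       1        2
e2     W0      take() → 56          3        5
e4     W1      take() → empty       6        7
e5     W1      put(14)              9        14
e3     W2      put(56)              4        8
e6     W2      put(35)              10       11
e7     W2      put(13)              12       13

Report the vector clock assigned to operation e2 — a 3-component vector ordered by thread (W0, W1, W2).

(2, 0, 1)

e3 (invocation 4): nothing precedes it; W2's component alone gives (0, 0, 1)
e4 (invocation 6): nothing precedes it; W1's component alone gives (0, 1, 0)
e1 (invocation 1): nothing precedes it; W0's component alone gives (1, 0, 0)
merge at e6 (invoked 10): VC(e3)=(0, 0, 1), own-thread bump on W2 → (0, 0, 2)
merge at e5 (invoked 9): VC(e4)=(0, 1, 0), own-thread bump on W1 → (0, 2, 0)
merge at e7 (invoked 12): VC(e6)=(0, 0, 2), own-thread bump on W2 → (0, 0, 3)
merge at e2 (invoked 3): VC(e1)=(1, 0, 0), VC(e3)=(0, 0, 1), own-thread bump on W0 → (2, 0, 1)
target: VC(e2) = (2, 0, 1)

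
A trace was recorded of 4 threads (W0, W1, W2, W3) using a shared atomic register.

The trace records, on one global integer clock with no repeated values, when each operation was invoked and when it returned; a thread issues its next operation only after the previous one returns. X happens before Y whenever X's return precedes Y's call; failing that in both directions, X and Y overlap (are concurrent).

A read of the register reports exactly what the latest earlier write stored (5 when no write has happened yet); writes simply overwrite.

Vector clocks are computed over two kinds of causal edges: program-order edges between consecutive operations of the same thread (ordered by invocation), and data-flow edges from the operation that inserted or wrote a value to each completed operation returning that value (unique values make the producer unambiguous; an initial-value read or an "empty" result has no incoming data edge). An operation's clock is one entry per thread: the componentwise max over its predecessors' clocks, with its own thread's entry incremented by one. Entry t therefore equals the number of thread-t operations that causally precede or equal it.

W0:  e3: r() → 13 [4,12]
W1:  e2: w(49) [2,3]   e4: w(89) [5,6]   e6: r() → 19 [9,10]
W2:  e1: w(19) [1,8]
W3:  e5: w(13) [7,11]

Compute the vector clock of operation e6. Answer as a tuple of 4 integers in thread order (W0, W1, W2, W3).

e5 (invocation 7): nothing precedes it; W3's component alone gives (0, 0, 0, 1)
e1 (invocation 1): nothing precedes it; W2's component alone gives (0, 0, 1, 0)
e2 (invocation 2): nothing precedes it; W1's component alone gives (0, 1, 0, 0)
e4, invoked 5, takes VC(e2)=(0, 1, 0, 0) under max, adds 1 for W1 → (0, 2, 0, 0)
e3, invoked 4, takes VC(e5)=(0, 0, 0, 1) under max, adds 1 for W0 → (1, 0, 0, 1)
e6, invoked 9, takes VC(e1)=(0, 0, 1, 0), VC(e4)=(0, 2, 0, 0) under max, adds 1 for W1 → (0, 3, 1, 0)
target: VC(e6) = (0, 3, 1, 0)

(0, 3, 1, 0)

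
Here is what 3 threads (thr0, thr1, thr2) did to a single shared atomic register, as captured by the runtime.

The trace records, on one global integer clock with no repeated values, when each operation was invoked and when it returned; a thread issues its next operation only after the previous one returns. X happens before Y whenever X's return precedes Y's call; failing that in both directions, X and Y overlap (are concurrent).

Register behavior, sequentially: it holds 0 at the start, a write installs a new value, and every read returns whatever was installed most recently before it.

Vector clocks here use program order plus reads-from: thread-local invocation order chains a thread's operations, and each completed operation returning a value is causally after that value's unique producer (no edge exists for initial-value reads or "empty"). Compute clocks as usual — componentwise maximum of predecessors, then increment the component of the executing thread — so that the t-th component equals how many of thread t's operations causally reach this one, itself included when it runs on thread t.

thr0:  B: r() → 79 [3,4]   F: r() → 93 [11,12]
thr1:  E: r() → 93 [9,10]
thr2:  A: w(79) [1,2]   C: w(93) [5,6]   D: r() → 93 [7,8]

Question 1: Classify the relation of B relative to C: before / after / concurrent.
Answer: before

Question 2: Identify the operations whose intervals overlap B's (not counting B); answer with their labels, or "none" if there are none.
Answer: none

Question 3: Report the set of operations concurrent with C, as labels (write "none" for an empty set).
Answer: none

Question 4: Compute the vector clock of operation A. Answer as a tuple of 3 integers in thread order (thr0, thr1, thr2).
Answer: (0, 0, 1)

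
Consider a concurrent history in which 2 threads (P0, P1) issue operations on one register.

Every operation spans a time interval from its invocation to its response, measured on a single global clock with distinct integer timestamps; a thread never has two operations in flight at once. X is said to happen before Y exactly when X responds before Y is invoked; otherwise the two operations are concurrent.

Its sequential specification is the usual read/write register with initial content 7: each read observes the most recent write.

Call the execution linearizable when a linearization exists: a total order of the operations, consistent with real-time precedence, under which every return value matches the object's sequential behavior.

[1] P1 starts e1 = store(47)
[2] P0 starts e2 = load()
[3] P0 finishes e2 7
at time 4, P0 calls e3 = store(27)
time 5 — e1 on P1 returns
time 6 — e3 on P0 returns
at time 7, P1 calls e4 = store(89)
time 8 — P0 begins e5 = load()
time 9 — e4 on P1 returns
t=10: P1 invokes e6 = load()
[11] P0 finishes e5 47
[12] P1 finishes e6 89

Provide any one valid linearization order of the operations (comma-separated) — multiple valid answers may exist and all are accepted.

e2, e3, e1, e5, e4, e6

after step 1 (e2 load() → 7): value 7
after step 2 (e3 store(27)): value 27
after step 3 (e1 store(47)): value 47
after step 4 (e5 load() → 47): value 47
after step 5 (e4 store(89)): value 89
after step 6 (e6 load() → 89): value 89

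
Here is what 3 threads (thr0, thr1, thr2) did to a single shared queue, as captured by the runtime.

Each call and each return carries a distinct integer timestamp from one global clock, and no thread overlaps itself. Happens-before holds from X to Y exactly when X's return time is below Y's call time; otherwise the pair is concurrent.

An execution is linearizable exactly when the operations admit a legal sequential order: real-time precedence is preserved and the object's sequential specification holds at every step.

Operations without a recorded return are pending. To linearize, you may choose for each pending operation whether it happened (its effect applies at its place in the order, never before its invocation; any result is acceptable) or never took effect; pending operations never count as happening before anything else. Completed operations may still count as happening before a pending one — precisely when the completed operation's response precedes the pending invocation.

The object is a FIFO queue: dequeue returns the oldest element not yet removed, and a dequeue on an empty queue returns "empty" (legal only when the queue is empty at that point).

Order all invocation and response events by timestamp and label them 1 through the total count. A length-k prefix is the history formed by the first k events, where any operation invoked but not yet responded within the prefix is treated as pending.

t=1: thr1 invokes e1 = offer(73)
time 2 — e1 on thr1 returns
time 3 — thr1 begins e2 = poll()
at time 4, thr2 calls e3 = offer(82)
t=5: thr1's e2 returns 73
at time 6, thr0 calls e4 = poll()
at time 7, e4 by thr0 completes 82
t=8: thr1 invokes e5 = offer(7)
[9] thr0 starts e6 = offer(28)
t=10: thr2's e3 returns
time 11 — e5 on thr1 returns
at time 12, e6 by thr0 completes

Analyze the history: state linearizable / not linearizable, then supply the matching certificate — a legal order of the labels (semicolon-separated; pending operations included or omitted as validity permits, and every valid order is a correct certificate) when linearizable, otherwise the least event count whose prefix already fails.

step 1: e1 offer(73) — queue <73>
step 2: e2 poll() → 73 — queue <>
step 3: e3 offer(82) — queue <82>
step 4: e4 poll() → 82 — queue <>
step 5: e5 offer(7) — queue <7>
step 6: e6 offer(28) — queue <7,28>

linearizable — witness: e1; e2; e3; e4; e5; e6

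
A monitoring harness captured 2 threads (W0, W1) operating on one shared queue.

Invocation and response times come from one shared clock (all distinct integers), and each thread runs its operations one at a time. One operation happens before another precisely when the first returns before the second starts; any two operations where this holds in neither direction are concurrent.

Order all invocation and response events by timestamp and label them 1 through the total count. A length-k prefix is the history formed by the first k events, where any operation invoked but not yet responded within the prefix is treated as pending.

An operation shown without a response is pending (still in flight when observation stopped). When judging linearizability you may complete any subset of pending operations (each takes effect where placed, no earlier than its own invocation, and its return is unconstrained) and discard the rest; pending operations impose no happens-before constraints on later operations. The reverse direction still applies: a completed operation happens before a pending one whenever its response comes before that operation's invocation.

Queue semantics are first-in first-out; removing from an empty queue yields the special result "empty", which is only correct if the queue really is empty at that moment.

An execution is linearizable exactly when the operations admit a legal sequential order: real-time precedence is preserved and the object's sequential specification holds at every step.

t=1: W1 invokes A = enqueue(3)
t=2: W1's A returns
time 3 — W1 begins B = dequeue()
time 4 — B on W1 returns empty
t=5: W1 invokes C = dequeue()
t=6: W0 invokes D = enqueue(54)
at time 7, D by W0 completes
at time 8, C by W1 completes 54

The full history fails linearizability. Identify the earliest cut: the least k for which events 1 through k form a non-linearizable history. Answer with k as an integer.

4

one valid order for events 1..3 is A:
step 1: A enqueue(3) — queue <3>
event 4 — B's response, time 4 — after it, nothing linearizes
one such order, A, B, breaks at step 2 where B dequeue() → empty is illegal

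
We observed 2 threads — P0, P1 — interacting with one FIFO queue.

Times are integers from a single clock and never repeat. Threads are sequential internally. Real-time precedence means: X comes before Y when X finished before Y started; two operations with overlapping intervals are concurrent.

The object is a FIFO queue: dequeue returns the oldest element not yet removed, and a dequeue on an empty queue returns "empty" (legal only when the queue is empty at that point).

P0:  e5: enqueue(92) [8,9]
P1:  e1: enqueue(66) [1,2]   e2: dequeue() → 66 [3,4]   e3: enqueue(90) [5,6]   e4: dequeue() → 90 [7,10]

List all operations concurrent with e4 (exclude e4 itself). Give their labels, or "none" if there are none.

e5

e4 runs from 7 to 10; window-overlapping ops are concurrent
e1 [1,2]: before
e2 [3,4]: before
e3 [5,6]: before
e5 [8,9]: concurrent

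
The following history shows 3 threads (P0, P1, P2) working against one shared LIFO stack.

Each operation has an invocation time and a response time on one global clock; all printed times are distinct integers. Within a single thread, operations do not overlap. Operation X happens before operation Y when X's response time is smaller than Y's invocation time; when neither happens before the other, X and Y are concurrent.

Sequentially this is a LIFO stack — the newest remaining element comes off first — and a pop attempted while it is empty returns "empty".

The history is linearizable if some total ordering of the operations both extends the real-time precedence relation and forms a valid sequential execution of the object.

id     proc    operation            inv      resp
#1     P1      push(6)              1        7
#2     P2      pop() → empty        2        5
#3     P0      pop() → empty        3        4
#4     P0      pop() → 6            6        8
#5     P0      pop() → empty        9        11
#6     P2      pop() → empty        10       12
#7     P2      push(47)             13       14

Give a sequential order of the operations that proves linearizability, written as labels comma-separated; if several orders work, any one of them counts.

after step 1 (#2 pop() → empty): stack <>
after step 2 (#3 pop() → empty): stack <>
after step 3 (#1 push(6)): stack <6>
after step 4 (#4 pop() → 6): stack <>
after step 5 (#5 pop() → empty): stack <>
after step 6 (#6 pop() → empty): stack <>
after step 7 (#7 push(47)): stack <47>

#2, #3, #1, #4, #5, #6, #7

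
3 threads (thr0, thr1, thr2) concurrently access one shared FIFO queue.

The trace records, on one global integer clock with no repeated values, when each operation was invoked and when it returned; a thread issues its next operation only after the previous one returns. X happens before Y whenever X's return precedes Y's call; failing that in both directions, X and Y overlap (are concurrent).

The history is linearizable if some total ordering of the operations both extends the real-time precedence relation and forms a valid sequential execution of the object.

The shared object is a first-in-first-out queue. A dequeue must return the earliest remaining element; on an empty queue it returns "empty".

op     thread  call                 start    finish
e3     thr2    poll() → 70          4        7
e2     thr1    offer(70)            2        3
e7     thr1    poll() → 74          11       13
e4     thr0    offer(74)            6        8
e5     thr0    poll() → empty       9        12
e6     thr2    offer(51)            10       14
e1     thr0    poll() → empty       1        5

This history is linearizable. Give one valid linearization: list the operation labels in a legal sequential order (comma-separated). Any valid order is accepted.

1. e1 poll() → empty, leaving queue <>
2. e2 offer(70), leaving queue <70>
3. e3 poll() → 70, leaving queue <>
4. e4 offer(74), leaving queue <74>
5. e7 poll() → 74, leaving queue <>
6. e5 poll() → empty, leaving queue <>
7. e6 offer(51), leaving queue <51>

e1, e2, e3, e4, e7, e5, e6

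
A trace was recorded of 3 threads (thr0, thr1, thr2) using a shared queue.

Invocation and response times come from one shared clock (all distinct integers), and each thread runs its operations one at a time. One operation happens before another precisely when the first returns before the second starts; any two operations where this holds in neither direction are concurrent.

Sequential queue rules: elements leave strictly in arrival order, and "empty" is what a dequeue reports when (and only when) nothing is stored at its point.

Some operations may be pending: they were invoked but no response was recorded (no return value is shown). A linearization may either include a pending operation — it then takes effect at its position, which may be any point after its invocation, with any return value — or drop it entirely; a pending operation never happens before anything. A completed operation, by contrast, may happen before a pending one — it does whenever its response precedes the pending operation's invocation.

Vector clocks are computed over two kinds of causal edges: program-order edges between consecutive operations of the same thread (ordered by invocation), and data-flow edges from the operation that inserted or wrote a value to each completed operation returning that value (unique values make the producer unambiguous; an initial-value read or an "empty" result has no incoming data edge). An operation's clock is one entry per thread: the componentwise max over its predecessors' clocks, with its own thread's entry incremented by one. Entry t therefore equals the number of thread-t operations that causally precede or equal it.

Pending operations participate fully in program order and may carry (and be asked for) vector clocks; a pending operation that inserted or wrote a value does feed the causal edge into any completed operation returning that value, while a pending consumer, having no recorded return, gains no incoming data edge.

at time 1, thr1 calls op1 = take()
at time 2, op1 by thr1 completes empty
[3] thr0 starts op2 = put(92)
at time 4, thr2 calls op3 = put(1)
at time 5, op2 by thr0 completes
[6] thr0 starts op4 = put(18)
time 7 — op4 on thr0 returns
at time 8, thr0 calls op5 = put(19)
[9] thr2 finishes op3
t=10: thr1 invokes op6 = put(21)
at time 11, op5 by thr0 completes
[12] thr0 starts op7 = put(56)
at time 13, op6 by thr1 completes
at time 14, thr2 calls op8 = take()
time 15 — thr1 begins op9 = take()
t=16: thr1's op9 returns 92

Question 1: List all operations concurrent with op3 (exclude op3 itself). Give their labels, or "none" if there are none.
op2, op4, op5

overlap test against op3 [4,9]: concurrent iff the interval meets 4..9
op1 [1,2]: before
op2 [3,5]: concurrent
op4 [6,7]: concurrent
op5 [8,11]: concurrent
op6 [10,13]: after
op7 [12,…): after
op8 [14,…): after
op9 [15,16]: after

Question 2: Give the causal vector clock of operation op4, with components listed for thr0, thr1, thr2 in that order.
(2, 0, 0)

root op op3, invoked 4: fresh clock plus thr2's own tick → (0, 0, 1)
root op op1, invoked 1: fresh clock plus thr1's own tick → (0, 1, 0)
root op op2, invoked 3: fresh clock plus thr0's own tick → (1, 0, 0)
op8, invoked 14, takes VC(op3)=(0, 0, 1) under max, adds 1 for thr2 → (0, 0, 2)
op6, invoked 10, takes VC(op1)=(0, 1, 0) under max, adds 1 for thr1 → (0, 2, 0)
op4, invoked 6, takes VC(op2)=(1, 0, 0) under max, adds 1 for thr0 → (2, 0, 0)
op5, invoked 8, takes VC(op4)=(2, 0, 0) under max, adds 1 for thr0 → (3, 0, 0)
op9, invoked 15, takes VC(op2)=(1, 0, 0), VC(op6)=(0, 2, 0) under max, adds 1 for thr1 → (1, 3, 0)
op7, invoked 12, takes VC(op5)=(3, 0, 0) under max, adds 1 for thr0 → (4, 0, 0)
target: VC(op4) = (2, 0, 0)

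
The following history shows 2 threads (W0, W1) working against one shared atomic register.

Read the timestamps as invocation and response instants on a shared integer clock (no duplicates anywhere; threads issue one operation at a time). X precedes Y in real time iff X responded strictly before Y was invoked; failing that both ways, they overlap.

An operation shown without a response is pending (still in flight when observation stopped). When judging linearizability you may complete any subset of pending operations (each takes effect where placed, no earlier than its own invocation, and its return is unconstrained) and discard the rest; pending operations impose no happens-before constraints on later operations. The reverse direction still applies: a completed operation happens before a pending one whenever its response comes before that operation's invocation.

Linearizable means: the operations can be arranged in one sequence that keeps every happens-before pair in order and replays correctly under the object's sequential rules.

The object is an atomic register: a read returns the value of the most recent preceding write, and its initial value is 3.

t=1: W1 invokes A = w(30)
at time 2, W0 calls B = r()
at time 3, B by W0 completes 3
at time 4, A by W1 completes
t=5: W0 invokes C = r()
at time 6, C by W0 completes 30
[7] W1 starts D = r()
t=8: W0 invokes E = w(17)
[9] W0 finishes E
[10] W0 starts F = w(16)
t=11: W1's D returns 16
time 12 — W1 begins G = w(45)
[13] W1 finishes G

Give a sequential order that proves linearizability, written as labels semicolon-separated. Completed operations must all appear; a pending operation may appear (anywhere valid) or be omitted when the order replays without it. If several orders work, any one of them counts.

B; A; C; E; F; D; G

step 1: B r() → 3 — value 3
step 2: A w(30) — value 30
step 3: C r() → 30 — value 30
step 4: E w(17) — value 17
step 5: F w(16) (pending, included) — value 16
step 6: D r() → 16 — value 16
step 7: G w(45) — value 45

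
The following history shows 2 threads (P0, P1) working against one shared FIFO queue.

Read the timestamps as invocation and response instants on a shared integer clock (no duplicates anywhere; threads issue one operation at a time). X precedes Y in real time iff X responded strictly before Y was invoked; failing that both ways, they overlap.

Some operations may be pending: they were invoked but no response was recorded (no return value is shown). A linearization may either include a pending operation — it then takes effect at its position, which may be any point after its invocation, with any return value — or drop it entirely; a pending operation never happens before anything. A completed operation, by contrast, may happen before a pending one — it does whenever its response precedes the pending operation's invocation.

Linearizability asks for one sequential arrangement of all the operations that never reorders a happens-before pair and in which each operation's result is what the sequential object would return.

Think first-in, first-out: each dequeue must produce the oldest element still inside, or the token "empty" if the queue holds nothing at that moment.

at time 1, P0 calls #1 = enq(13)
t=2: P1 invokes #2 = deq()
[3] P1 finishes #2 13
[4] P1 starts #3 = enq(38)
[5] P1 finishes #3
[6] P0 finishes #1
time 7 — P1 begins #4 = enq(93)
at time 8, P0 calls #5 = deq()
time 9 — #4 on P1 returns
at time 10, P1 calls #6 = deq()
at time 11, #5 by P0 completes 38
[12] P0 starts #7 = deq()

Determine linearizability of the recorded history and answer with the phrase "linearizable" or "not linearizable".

linearizable

a witness: #1, #2, #3, #4, #5
after step 1 (#1 enq(13)): queue <13>
after step 2 (#2 deq() → 13): queue <>
after step 3 (#3 enq(38)): queue <38>
after step 4 (#4 enq(93)): queue <38,93>
after step 5 (#5 deq() → 38): queue <93>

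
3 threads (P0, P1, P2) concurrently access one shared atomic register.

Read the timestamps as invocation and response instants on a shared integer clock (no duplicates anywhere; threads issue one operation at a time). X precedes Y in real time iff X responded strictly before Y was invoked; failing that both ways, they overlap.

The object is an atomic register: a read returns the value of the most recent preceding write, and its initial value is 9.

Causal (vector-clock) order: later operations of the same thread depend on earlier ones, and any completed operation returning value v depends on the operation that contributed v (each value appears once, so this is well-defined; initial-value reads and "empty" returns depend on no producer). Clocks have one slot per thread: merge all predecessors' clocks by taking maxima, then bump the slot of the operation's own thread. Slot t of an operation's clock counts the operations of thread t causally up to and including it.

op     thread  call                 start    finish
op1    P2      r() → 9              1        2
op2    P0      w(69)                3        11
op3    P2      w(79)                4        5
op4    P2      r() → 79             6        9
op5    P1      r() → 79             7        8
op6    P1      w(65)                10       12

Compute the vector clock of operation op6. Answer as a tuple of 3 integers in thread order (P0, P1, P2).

(0, 2, 2)

root op op1, invoked 1: fresh clock plus P2's own tick → (0, 0, 1)
root op op2, invoked 3: fresh clock plus P0's own tick → (1, 0, 0)
from VC(op1)=(0, 0, 1), op3 (invoked 4) maxes components and bumps P2 → (0, 0, 2)
from VC(op3)=(0, 0, 2), op4 (invoked 6) maxes components and bumps P2 → (0, 0, 3)
from VC(op3)=(0, 0, 2), op5 (invoked 7) maxes components and bumps P1 → (0, 1, 2)
from VC(op5)=(0, 1, 2), op6 (invoked 10) maxes components and bumps P1 → (0, 2, 2)
target: VC(op6) = (0, 2, 2)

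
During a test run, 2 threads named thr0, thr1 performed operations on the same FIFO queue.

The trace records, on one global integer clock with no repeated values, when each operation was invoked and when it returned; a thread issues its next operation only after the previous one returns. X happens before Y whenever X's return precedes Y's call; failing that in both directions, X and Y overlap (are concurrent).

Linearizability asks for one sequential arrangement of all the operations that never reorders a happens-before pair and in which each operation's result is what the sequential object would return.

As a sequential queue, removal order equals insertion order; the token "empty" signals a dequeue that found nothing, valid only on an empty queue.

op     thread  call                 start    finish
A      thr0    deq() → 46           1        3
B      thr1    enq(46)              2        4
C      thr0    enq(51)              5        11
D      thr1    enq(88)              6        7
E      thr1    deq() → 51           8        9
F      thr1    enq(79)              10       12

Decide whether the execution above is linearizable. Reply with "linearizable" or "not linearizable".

a witness: B, A, C, D, E, F
1. B enq(46), leaving queue <46>
2. A deq() → 46, leaving queue <>
3. C enq(51), leaving queue <51>
4. D enq(88), leaving queue <51,88>
5. E deq() → 51, leaving queue <88>
6. F enq(79), leaving queue <88,79>

linearizable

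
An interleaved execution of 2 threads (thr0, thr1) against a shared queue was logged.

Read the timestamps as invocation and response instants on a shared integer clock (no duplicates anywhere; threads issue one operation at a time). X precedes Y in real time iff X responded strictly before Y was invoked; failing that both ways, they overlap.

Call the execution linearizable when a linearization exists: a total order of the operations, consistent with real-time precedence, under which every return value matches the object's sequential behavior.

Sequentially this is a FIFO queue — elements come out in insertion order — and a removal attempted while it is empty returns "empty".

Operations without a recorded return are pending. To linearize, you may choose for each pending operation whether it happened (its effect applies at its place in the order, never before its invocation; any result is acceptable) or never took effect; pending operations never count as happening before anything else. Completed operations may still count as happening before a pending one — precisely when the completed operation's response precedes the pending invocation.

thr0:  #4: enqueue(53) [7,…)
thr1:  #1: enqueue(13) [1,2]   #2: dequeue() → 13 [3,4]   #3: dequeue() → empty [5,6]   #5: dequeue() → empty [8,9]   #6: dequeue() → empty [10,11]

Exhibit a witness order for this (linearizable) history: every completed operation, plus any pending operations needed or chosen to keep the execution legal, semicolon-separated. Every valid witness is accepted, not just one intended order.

after step 1 (#1 enqueue(13)): queue <13>
after step 2 (#2 dequeue() → 13): queue <>
after step 3 (#3 dequeue() → empty): queue <>
after step 4 (#5 dequeue() → empty): queue <>
after step 5 (#6 dequeue() → empty): queue <>

#1; #2; #3; #5; #6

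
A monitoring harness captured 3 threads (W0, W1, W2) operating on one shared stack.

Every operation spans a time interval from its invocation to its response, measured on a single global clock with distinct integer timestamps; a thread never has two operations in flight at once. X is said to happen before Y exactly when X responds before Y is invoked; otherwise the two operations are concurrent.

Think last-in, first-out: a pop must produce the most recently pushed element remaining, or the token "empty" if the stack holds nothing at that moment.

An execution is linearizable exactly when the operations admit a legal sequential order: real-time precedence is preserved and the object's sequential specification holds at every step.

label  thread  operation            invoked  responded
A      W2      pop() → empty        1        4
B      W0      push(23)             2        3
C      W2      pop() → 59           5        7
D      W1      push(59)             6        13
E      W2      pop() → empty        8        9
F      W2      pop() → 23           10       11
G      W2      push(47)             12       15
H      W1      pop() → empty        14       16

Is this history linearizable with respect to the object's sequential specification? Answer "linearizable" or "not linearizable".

through event 8 a valid linearization exists; event 9 (E responding at time 9) ends that
all 2 real-time-respecting orders fail — 4 completed stack operations, no legal replay
include/drop combinations of the 1 pending operation (D) were all tried; none helps
e.g. A, B, C, E (pending dropped): illegal at step 3, since C pop() → 59 cannot apply there
e.g. B, A, C, E (pending dropped): illegal at step 2, since A pop() → empty cannot apply there

not linearizable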